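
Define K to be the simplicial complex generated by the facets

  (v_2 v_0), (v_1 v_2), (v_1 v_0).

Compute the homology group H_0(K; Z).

We work with the vertex ordering v_0 < v_1 < v_2. The simplices of K, each written with vertices in increasing order, are:

  0-simplices (3): [v_0], [v_1], [v_2]
  1-simplices (3): [v_0,v_1], [v_0,v_2], [v_1,v_2]

so the chain groups are C_0 ≅ Z^3, C_1 ≅ Z^3.

∂_1: C_1 → C_0 sends each edge [p,q] (with p < q) to q − p. For instance
  ∂[v_0,v_2] = [v_2] − [v_0].
This gives a 3×3 integer matrix of rank 2; reducing to Smith normal form yields diagonal entries (1,1).

Reading off H_k = ker ∂_k / im ∂_{k+1}:

  H_0: rank C_0 − rank ∂_1 = 3 − 2 = 1, and the invariant factors of ∂_1 are all 1, so H_0 ≅ Z.

H_0 = Z.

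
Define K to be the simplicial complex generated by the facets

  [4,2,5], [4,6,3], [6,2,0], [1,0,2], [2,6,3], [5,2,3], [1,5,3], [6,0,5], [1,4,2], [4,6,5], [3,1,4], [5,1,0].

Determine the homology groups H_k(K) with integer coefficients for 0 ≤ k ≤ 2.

Take the total order 0 < 1 < 2 < 3 < 4 < 5 < 6 on the vertex set. Then K (dimension 2) consists of the simplices:

  0-simplices (7): [0], [1], [2], [3], [4], [5], [6]
  1-simplices (18): [0,1], [0,2], [0,5], [0,6], [1,2], [1,3], [1,4], [1,5], [2,3], [2,4], [2,5], [2,6], [3,4], [3,5], [3,6], [4,5], [4,6], [5,6]
  2-simplices (12): [0,1,2], [0,1,5], [0,2,6], [0,5,6], [1,2,4], [1,3,4], [1,3,5], [2,3,5], [2,3,6], [2,4,5], [3,4,6], [4,5,6]

Hence C_0 ≅ Z^7, C_1 ≅ Z^18, C_2 ≅ Z^12.

∂_1: C_1 → C_0 maps an edge to its endpoints' difference, ∂[p,q] = q − p.
As a 7×18 matrix over Z this has rank 6, with invariant factors (1,1,1,1,1,1).

The boundary map ∂_2: C_2 → C_1 maps a triangle to the signed sum of its edges. For instance
  ∂[0,1,2] = [1,2] − [0,2] + [0,1],
  ∂[3,4,6] = [4,6] − [3,6] + [3,4].
The 18×12 boundary matrix has rank 12 and Smith normal form diag(1,1,1,1,1,1,1,1,1,1,1,2).

From H_k ≅ ker(∂_k) / im(∂_{k+1}) we obtain:

  H_0: rank C_0 − rank ∂_1 = 7 − 6 = 1, and the invariant factors of ∂_1 are all 1, so H_0 ≅ Z.
  H_1: rank ker ∂_1 − rank ∂_2 = (18 − 6) − 12 = 0, and ∂_2 has invariant factor 2 > 1, so H_1 ≅ Z/2.
  H_2: rank ker ∂_2 − rank ∂_3 = (12 − 12) − 0 = 0, and there is no ∂_3, so H_2 ≅ 0.

H_0 = Z,  H_1 = Z/2,  H_2 = 0.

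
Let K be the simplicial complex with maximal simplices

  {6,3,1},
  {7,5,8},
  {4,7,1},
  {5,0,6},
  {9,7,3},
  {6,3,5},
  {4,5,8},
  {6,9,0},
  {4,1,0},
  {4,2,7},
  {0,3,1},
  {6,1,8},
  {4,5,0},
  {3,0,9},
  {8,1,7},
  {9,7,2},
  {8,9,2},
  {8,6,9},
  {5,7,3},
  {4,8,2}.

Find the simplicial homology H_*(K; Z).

Take the total order 0 < 1 < 2 < 3 < 4 < 5 < 6 < 7 < 8 < 9 on the vertex set. Then K (dimension 2) consists of the simplices:

  0-simplices (10): [0], [1], [2], [3], [4], [5], [6], [7], [8], [9]
  1-simplices (30): (30 of them)
  2-simplices (20): (20 of them)

giving chain groups C_0 ≅ Z^10, C_1 ≅ Z^30, C_2 ≅ Z^20.

∂_1: C_1 → C_0 is given by ∂[p,q] = [q] − [p]. For instance
  ∂[1,7] = [7] − [1].
As a 10×30 matrix over Z this has rank 9, with invariant factors (1,1,1,1,1,1,1,1,1).

∂_2: C_2 → C_1 sends each 2-simplex [p,q,r] to [q,r] − [p,r] + [p,q]. For instance
  ∂[6,8,9] = [8,9] − [6,9] + [6,8],
  ∂[0,1,4] = [1,4] − [0,4] + [0,1].
The resulting 30×20 matrix has rank 20, and its Smith normal form has invariant factors (1,1,1,1,1,1,1,1,1,1,1,1,1,1,1,1,1,1,1,2).

Computing H_k = (kernel of ∂_k) / (image of ∂_{k+1}):

  H_0: rank C_0 − rank ∂_1 = 10 − 9 = 1, and the invariant factors of ∂_1 are all 1, so H_0 ≅ Z.
  H_1: rank ker ∂_1 − rank ∂_2 = (30 − 9) − 20 = 1, and ∂_2 has invariant factor 2 > 1, so H_1 ≅ Z ⊕ Z/2Z.
  H_2: rank ker ∂_2 − rank ∂_3 = (20 − 20) − 0 = 0, and there is no ∂_3, so H_2 ≅ 0.

(K is a triangulation of the Klein bottle.)

H_0 = Z,  H_1 = Z ⊕ Z/2Z,  H_2 = 0.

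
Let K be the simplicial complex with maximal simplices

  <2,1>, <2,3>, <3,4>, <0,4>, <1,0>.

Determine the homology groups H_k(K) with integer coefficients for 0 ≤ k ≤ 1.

Take the total order 0 < 1 < 2 < 3 < 4 on the vertex set. Then K (dimension 1) consists of the simplices:

  0-simplices (5): [0], [1], [2], [3], [4]
  1-simplices (5): [0,1], [0,4], [1,2], [2,3], [3,4]

so the chain groups are C_0 ≅ Z^5, C_1 ≅ Z^5.

The boundary map ∂_1: C_1 → C_0 maps an edge to its endpoints' difference, ∂[p,q] = q − p. For instance
  ∂[0,4] = [4] − [0].
The 5×5 boundary matrix has rank 4 and Smith normal form diag(1,1,1,1).

Computing H_k = (kernel of ∂_k) / (image of ∂_{k+1}):

  H_0: rank C_0 − rank ∂_1 = 5 − 4 = 1, and the invariant factors of ∂_1 are all 1, so H_0 ≅ Z.
  H_1: rank ker ∂_1 − rank ∂_2 = (5 − 4) − 0 = 1, and there is no ∂_2, so H_1 ≅ Z.

H_0 ≅ Z,  H_1 ≅ Z.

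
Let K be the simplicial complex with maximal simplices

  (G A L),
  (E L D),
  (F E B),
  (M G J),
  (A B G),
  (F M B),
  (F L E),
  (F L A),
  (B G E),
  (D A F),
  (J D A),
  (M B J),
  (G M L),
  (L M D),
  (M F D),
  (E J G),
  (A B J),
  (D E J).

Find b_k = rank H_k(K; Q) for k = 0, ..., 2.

b_0 = 1, b_1 = 1, b_2 = 0.

Order the vertices as A < B < D < E < F < G < J < L < M. Listing each simplex with vertices in this order, K has dimension 2 with simplices:

  0-simplices (9): A, B, D, E, F, G, J, L, M
  1-simplices (27): AB, AD, AF, AG, AJ, AL, BE, BF, BG, BJ, BM, DE, DF, DJ, DL, DM, EF, EG, EJ, EL, FL, FM, GJ, GL, GM, JM, LM
  2-simplices (18): ABG, ABJ, ADF, ADJ, AFL, AGL, BEF, BEG, BFM, BJM, DEJ, DEL, DFM, DLM, EFL, EGJ, GJM, GLM

Hence C_0 ≅ Z^9, C_1 ≅ Z^27, C_2 ≅ Z^18.

The boundary map ∂_1: C_1 → C_0 is given by ∂[p,q] = [q] − [p]. For instance
  ∂GJ = J − G.
As a 9×27 matrix over Z this has rank 8, with invariant factors (1,1,1,1,1,1,1,1).

∂_2: C_2 → C_1 maps a triangle to the signed sum of its edges. For instance
  ∂DFM = FM − DM + DF,
  ∂ADJ = DJ − AJ + AD.
The 27×18 boundary matrix has rank 18 and Smith normal form diag(1,1,1,1,1,1,1,1,1,1,1,1,1,1,1,1,1,2).

Reading off H_k = ker ∂_k / im ∂_{k+1}:

  H_0: rank C_0 − rank ∂_1 = 9 − 8 = 1, and the invariant factors of ∂_1 are all 1, so H_0 = Z.
  H_1: rank ker ∂_1 − rank ∂_2 = (27 − 8) − 18 = 1, and ∂_2 has invariant factor 2 > 1, so H_1 = Z ⊕ Z/2Z.
  H_2: rank ker ∂_2 − rank ∂_3 = (18 − 18) − 0 = 0, and there is no ∂_3, so H_2 = 0.

(K is a triangulation of the Klein bottle.)

Hence the Betti numbers are b_0 = 1, b_1 = 1, b_2 = 0.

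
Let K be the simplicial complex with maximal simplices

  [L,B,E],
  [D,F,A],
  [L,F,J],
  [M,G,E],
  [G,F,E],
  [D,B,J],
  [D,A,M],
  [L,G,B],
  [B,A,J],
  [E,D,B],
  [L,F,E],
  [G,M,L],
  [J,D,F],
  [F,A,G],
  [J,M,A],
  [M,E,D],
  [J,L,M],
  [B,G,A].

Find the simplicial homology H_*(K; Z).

Fix the vertex order A < B < D < E < F < G < J < L < M and write every simplex with vertices in increasing order. Then dim K = 2 and the simplices of K are:

  0-simplices (9): A, B, D, E, F, G, J, L, M
  1-simplices (27): AB, AD, AF, AG, AJ, AM, BD, BE, BG, BJ, BL, DE, DF, DJ, DM, EF, EG, EL, EM, FG, FJ, FL, GL, GM, JL, JM, LM
  2-simplices (18): ABG, ABJ, ADF, ADM, AFG, AJM, BDE, BDJ, BEL, BGL, DEM, DFJ, EFG, EFL, EGM, FJL, GLM, JLM

so the chain groups are C_0 ≅ Z^9, C_1 ≅ Z^27, C_2 ≅ Z^18.

Boundary ∂_1: C_1 → C_0 maps an edge to its endpoints' difference, ∂[p,q] = q − p. For instance
  ∂JL = L − J.
As a 9×27 matrix over Z this has rank 8, with invariant factors (1,1,1,1,1,1,1,1).

The boundary map ∂_2: C_2 → C_1 acts by ∂[p,q,r] = [q,r] − [p,r] + [p,q]. For instance
  ∂ADM = DM − AM + AD,
  ∂ADF = DF − AF + AD.
This gives a 27×18 integer matrix of rank 18; reducing to Smith normal form yields diagonal entries (1,1,1,1,1,1,1,1,1,1,1,1,1,1,1,1,1,2).

Reading off H_k = ker ∂_k / im ∂_{k+1}:

  H_0: rank C_0 − rank ∂_1 = 9 − 8 = 1, and the invariant factors of ∂_1 are all 1, so H_0 ≅ Z.
  H_1: rank ker ∂_1 − rank ∂_2 = (27 − 8) − 18 = 1, and ∂_2 has invariant factor 2 > 1, so H_1 ≅ Z ⊕ Z/2.
  H_2: rank ker ∂_2 − rank ∂_3 = (18 − 18) − 0 = 0, and there is no ∂_3, so H_2 ≅ 0.

As a check, the Euler characteristic is 9 − 27 + 18 = 0, which agrees with 1 − 1 + 0 = 0.
(K is a triangulation of the Klein bottle.)

H_0 = Z,  H_1 = Z ⊕ Z/2,  H_2 = 0.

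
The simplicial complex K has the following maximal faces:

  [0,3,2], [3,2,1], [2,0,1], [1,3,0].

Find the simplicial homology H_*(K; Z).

We work with the vertex ordering 0 < 1 < 2 < 3. The simplices of K, each written with vertices in increasing order, are:

  0-simplices (4): [0], [1], [2], [3]
  1-simplices (6): [0,1], [0,2], [0,3], [1,2], [1,3], [2,3]
  2-simplices (4): [0,1,2], [0,1,3], [0,2,3], [1,2,3]

Hence C_0 ≅ Z^4, C_1 ≅ Z^6, C_2 ≅ Z^4.

The boundary map ∂_1: C_1 → C_0 sends each edge [p,q] (with p < q) to q − p.
As a 4×6 matrix over Z this has rank 3, with invariant factors (1,1,1).

∂_2: C_2 → C_1 maps a triangle to the signed sum of its edges. For instance
  ∂[1,2,3] = [2,3] − [1,3] + [1,2],
  ∂[0,1,2] = [1,2] − [0,2] + [0,1].
The resulting 6×4 matrix has rank 3, and its Smith normal form has invariant factors (1,1,1).

Reading off H_k = ker ∂_k / im ∂_{k+1}:

  H_0: rank C_0 − rank ∂_1 = 4 − 3 = 1, and the invariant factors of ∂_1 are all 1, so H_0 = Z.
  H_1: rank ker ∂_1 − rank ∂_2 = (6 − 3) − 3 = 0, and the invariant factors of ∂_2 are all 1, so H_1 = 0.
  H_2: rank ker ∂_2 − rank ∂_3 = (4 − 3) − 0 = 1, and there is no ∂_3, so H_2 = Z.

As a check, the Euler characteristic is 4 − 6 + 4 = 2, which agrees with 1 − 0 + 1 = 2.

H_0 = Z,  H_1 = 0,  H_2 = Z.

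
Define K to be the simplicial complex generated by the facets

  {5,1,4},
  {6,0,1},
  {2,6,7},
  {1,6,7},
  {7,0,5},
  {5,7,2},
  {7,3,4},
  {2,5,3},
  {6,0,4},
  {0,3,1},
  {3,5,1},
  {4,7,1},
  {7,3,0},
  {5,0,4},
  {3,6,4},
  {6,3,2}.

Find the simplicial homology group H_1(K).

K has 8 vertices, 24 edges, 16 triangles.
rank ∂_1 = 7, rank ∂_2 = 15 ⇒ b_1 = 24 − 7 − 15 = 2; all invariant factors of ∂_2 are 1 so no torsion. So H_1 = Z^2.

H_1 = Z^2.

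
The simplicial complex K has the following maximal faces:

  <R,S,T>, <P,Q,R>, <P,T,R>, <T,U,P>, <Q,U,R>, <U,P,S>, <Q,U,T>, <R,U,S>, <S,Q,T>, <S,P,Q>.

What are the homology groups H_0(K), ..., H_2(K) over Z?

H_0 = Z,  H_1 = Z/2Z,  H_2 = 0.

Take the total order P < Q < R < S < T < U on the vertex set. Then K (dimension 2) consists of the simplices:

  0-simplices (6): P, Q, R, S, T, U
  1-simplices (15): PQ, PR, PS, PT, PU, QR, QS, QT, QU, RS, RT, RU, ST, SU, TU
  2-simplices (10): PQR, PQS, PRT, PSU, PTU, QRU, QST, QTU, RST, RSU

giving chain groups C_0 ≅ Z^6, C_1 ≅ Z^15, C_2 ≅ Z^10.

The boundary map ∂_1: C_1 → C_0 is given by ∂[p,q] = [q] − [p]. For instance
  ∂TU = U − T.
This gives a 6×15 integer matrix of rank 5; reducing to Smith normal form yields diagonal entries (1,1,1,1,1).

Boundary ∂_2: C_2 → C_1 acts by ∂[p,q,r] = [q,r] − [p,r] + [p,q]. For instance
  ∂PSU = SU − PU + PS,
  ∂PTU = TU − PU + PT.
This gives a 15×10 integer matrix of rank 10; reducing to Smith normal form yields diagonal entries (1,1,1,1,1,1,1,1,1,2).

Now H_k = ker ∂_k / im ∂_{k+1}, so:

  H_0: rank C_0 − rank ∂_1 = 6 − 5 = 1, and the invariant factors of ∂_1 are all 1, so H_0 ≅ Z.
  H_1: rank ker ∂_1 − rank ∂_2 = (15 − 5) − 10 = 0, and ∂_2 has invariant factor 2 > 1, so H_1 ≅ Z/2Z.
  H_2: rank ker ∂_2 − rank ∂_3 = (10 − 10) − 0 = 0, and there is no ∂_3, so H_2 ≅ 0.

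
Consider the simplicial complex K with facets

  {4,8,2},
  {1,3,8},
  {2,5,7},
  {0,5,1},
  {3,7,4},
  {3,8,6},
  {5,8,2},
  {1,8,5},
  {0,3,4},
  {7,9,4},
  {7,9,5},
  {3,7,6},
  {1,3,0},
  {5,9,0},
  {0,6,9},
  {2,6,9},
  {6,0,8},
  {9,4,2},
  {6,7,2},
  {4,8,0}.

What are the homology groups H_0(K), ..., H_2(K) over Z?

Take the total order 0 < 1 < 2 < 3 < 4 < 5 < 6 < 7 < 8 < 9 on the vertex set. Then K (dimension 2) consists of the simplices:

  0-simplices (10): [0], [1], [2], [3], [4], [5], [6], [7], [8], [9]
  1-simplices (30): (30 of them)
  2-simplices (20): (20 of them)

so the chain groups are C_0 ≅ Z^10, C_1 ≅ Z^30, C_2 ≅ Z^20.

Boundary ∂_1: C_1 → C_0 maps an edge to its endpoints' difference, ∂[p,q] = q − p.
As a 10×30 matrix over Z this has rank 9, with invariant factors (1,1,1,1,1,1,1,1,1).

Boundary ∂_2: C_2 → C_1 sends each 2-simplex [p,q,r] to [q,r] − [p,r] + [p,q]. For instance
  ∂[0,5,9] = [5,9] − [0,9] + [0,5],
  ∂[5,7,9] = [7,9] − [5,9] + [5,7].
As a 30×20 matrix over Z this has rank 20, with invariant factors (1,1,1,1,1,1,1,1,1,1,1,1,1,1,1,1,1,1,1,2).

From H_k ≅ ker(∂_k) / im(∂_{k+1}) we obtain:

  H_0: rank C_0 − rank ∂_1 = 10 − 9 = 1, and the invariant factors of ∂_1 are all 1, so H_0 = Z.
  H_1: rank ker ∂_1 − rank ∂_2 = (30 − 9) − 20 = 1, and ∂_2 has invariant factor 2 > 1, so H_1 = Z ⊕ Z/2Z.
  H_2: rank ker ∂_2 − rank ∂_3 = (20 − 20) − 0 = 0, and there is no ∂_3, so H_2 = 0.

(K is a triangulation of the Klein bottle.)

H_0 ≅ Z,  H_1 ≅ Z ⊕ Z/2Z,  H_2 = 0.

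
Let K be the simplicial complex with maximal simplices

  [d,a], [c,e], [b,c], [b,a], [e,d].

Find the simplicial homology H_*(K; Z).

H_0 = Z,  H_1 = Z.

Order the vertices as a < b < c < d < e. Listing each simplex with vertices in this order, K has dimension 1 with simplices:

  0-simplices (5): a, b, c, d, e
  1-simplices (5): ab, ad, bc, ce, de

giving chain groups C_0 ≅ Z^5, C_1 ≅ Z^5.

Boundary ∂_1: C_1 → C_0 is given by ∂[p,q] = [q] − [p].
This gives a 5×5 integer matrix of rank 4; reducing to Smith normal form yields diagonal entries (1,1,1,1).

Reading off H_k = ker ∂_k / im ∂_{k+1}:

  H_0: rank C_0 − rank ∂_1 = 5 − 4 = 1, and the invariant factors of ∂_1 are all 1, so H_0 ≅ Z.
  H_1: rank ker ∂_1 − rank ∂_2 = (5 − 4) − 0 = 1, and there is no ∂_2, so H_1 ≅ Z.

As a check, the Euler characteristic is 5 − 5 = 0, which agrees with 1 − 1 = 0.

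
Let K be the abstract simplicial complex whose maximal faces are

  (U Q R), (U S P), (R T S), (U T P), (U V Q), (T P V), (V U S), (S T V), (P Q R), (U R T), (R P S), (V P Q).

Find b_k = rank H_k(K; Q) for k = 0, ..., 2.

b_0 = 1, b_1 = 0, b_2 = 0.

K has 7 vertices, 18 edges, 12 triangles.
rank ∂_0 = 0, rank ∂_1 = 6 ⇒ b_0 = 7 − 0 − 6 = 1; all invariant factors of ∂_1 are 1 so no torsion. So H_0 = Z.
rank ∂_1 = 6, rank ∂_2 = 12 ⇒ b_1 = 18 − 6 − 12 = 0; ∂_2 has invariant factor(s) [2] giving torsion. So H_1 = Z/2.
rank ∂_2 = 12, rank ∂_3 = 0 ⇒ b_2 = 12 − 12 − 0 = 0. So H_2 = 0.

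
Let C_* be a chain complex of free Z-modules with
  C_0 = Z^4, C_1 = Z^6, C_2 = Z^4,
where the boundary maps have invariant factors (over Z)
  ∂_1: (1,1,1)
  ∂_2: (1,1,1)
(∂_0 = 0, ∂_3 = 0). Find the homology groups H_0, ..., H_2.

H_0 ≅ Z,  H_1 = 0,  H_2 ≅ Z.

H_0: b_0 = 4 − 0 − 3 = 1; torsion from ∂_1 factors > 1: none. So H_0 ≅ Z.
H_1: b_1 = 6 − 3 − 3 = 0; torsion from ∂_2 factors > 1: none. So H_1 ≅ 0.
H_2: b_2 = 4 − 3 − 0 = 1; torsion from ∂_3 factors > 1: none. So H_2 ≅ Z.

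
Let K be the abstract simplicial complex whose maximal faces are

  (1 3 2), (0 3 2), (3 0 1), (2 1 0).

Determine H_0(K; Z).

H_0 ≅ Z.

Take the total order 0 < 1 < 2 < 3 on the vertex set. Then K (dimension 2) consists of the simplices:

  0-simplices (4): [0], [1], [2], [3]
  1-simplices (6): [0,1], [0,2], [0,3], [1,2], [1,3], [2,3]
  2-simplices (4): [0,1,2], [0,1,3], [0,2,3], [1,2,3]

so the chain groups are C_0 ≅ Z^4, C_1 ≅ Z^6, C_2 ≅ Z^4.

Boundary ∂_1: C_1 → C_0 is given by ∂[p,q] = [q] − [p].
The 4×6 boundary matrix has rank 3 and Smith normal form diag(1,1,1).

The boundary map ∂_2: C_2 → C_1 acts by ∂[p,q,r] = [q,r] − [p,r] + [p,q]. For instance
  ∂[0,1,2] = [1,2] − [0,2] + [0,1],
  ∂[0,2,3] = [2,3] − [0,3] + [0,2].
As a 6×4 matrix over Z this has rank 3, with invariant factors (1,1,1).

From H_k ≅ ker(∂_k) / im(∂_{k+1}) we obtain:

  H_0: rank C_0 − rank ∂_1 = 4 − 3 = 1, and the invariant factors of ∂_1 are all 1, so H_0 ≅ Z.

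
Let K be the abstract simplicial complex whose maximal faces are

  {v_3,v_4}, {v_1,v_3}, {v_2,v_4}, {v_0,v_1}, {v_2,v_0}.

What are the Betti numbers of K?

We work with the vertex ordering v_0 < v_1 < v_2 < v_3 < v_4. The simplices of K, each written with vertices in increasing order, are:

  0-simplices (5): [v_0], [v_1], [v_2], [v_3], [v_4]
  1-simplices (5): [v_0,v_1], [v_0,v_2], [v_1,v_3], [v_2,v_4], [v_3,v_4]

so the chain groups are C_0 ≅ Z^5, C_1 ≅ Z^5.

Boundary ∂_1: C_1 → C_0 is given by ∂[p,q] = [q] − [p]. For instance
  ∂[v_1,v_3] = [v_3] − [v_1].
As a 5×5 matrix over Z this has rank 4, with invariant factors (1,1,1,1).

From H_k ≅ ker(∂_k) / im(∂_{k+1}) we obtain:

  H_0: rank C_0 − rank ∂_1 = 5 − 4 = 1, and the invariant factors of ∂_1 are all 1, so H_0 = Z.
  H_1: rank ker ∂_1 − rank ∂_2 = (5 − 4) − 0 = 1, and there is no ∂_2, so H_1 = Z.

(K is a triangulation of the circle S^1.)

Hence the Betti numbers are b_0 = 1, b_1 = 1.

b_0 = 1, b_1 = 1.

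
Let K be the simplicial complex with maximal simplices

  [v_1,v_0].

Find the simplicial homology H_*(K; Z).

We work with the vertex ordering v_0 < v_1. The simplices of K, each written with vertices in increasing order, are:

  0-simplices (2): [v_0], [v_1]
  1-simplices (1): [v_0,v_1]

so the chain groups are C_0 ≅ Z^2, C_1 ≅ Z^1.

Boundary ∂_1: C_1 → C_0 sends each edge [p,q] (with p < q) to q − p.
This gives a 2×1 integer matrix of rank 1; reducing to Smith normal form yields diagonal entries (1).

Reading off H_k = ker ∂_k / im ∂_{k+1}:

  H_0: rank C_0 − rank ∂_1 = 2 − 1 = 1, and the invariant factors of ∂_1 are all 1, so H_0 = Z.
  H_1: rank ker ∂_1 − rank ∂_2 = (1 − 1) − 0 = 0, and there is no ∂_2, so H_1 = 0.

(K is a triangulation of the 1-simplex.)

H_0 = Z,  H_1 = 0.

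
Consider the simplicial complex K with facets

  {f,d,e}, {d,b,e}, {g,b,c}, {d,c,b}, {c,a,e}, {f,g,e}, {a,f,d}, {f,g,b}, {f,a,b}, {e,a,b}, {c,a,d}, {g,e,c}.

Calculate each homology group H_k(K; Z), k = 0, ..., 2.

Order the vertices as a < b < c < d < e < f < g. Listing each simplex with vertices in this order, K has dimension 2 with simplices:

  0-simplices (7): a, b, c, d, e, f, g
  1-simplices (18): ab, ac, ad, ae, af, bc, bd, be, bf, bg, cd, ce, cg, de, df, ef, eg, fg
  2-simplices (12): abe, abf, acd, ace, adf, bcd, bcg, bde, bfg, ceg, def, efg

so the chain groups are C_0 ≅ Z^7, C_1 ≅ Z^18, C_2 ≅ Z^12.

∂_1: C_1 → C_0 sends each edge [p,q] (with p < q) to q − p. For instance
  ∂ad = d − a.
The resulting 7×18 matrix has rank 6, and its Smith normal form has invariant factors (1,1,1,1,1,1).

∂_2: C_2 → C_1 maps a triangle to the signed sum of its edges. For instance
  ∂adf = df − af + ad,
  ∂def = ef − df + de.
The 18×12 boundary matrix has rank 12 and Smith normal form diag(1,1,1,1,1,1,1,1,1,1,1,2).

Now H_k = ker ∂_k / im ∂_{k+1}, so:

  H_0: rank C_0 − rank ∂_1 = 7 − 6 = 1, and the invariant factors of ∂_1 are all 1, so H_0 = Z.
  H_1: rank ker ∂_1 − rank ∂_2 = (18 − 6) − 12 = 0, and ∂_2 has invariant factor 2 > 1, so H_1 = Z_2.
  H_2: rank ker ∂_2 − rank ∂_3 = (12 − 12) − 0 = 0, and there is no ∂_3, so H_2 = 0.

(K is a triangulation of the real projective plane RP^2.)

H_0 ≅ Z,  H_1 ≅ Z_2,  H_2 = 0.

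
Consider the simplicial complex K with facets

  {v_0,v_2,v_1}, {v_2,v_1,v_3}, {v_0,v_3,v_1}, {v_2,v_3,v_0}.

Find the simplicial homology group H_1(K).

H_1 = 0.

We work with the vertex ordering v_0 < v_1 < v_2 < v_3. The simplices of K, each written with vertices in increasing order, are:

  0-simplices (4): [v_0], [v_1], [v_2], [v_3]
  1-simplices (6): [v_0,v_1], [v_0,v_2], [v_0,v_3], [v_1,v_2], [v_1,v_3], [v_2,v_3]
  2-simplices (4): [v_0,v_1,v_2], [v_0,v_1,v_3], [v_0,v_2,v_3], [v_1,v_2,v_3]

giving chain groups C_0 ≅ Z^4, C_1 ≅ Z^6, C_2 ≅ Z^4.

The boundary map ∂_1: C_1 → C_0 is given by ∂[p,q] = [q] − [p].
The resulting 4×6 matrix has rank 3, and its Smith normal form has invariant factors (1,1,1).

The boundary map ∂_2: C_2 → C_1 maps a triangle to the signed sum of its edges. For instance
  ∂[v_0,v_1,v_2] = [v_1,v_2] − [v_0,v_2] + [v_0,v_1],
  ∂[v_0,v_2,v_3] = [v_2,v_3] − [v_0,v_3] + [v_0,v_2].
The resulting 6×4 matrix has rank 3, and its Smith normal form has invariant factors (1,1,1).

From H_k ≅ ker(∂_k) / im(∂_{k+1}) we obtain:

  H_1: rank ker ∂_1 − rank ∂_2 = (6 − 3) − 3 = 0, and the invariant factors of ∂_2 are all 1, so H_1 = 0.

(K is a triangulation of the 2-sphere S^2.)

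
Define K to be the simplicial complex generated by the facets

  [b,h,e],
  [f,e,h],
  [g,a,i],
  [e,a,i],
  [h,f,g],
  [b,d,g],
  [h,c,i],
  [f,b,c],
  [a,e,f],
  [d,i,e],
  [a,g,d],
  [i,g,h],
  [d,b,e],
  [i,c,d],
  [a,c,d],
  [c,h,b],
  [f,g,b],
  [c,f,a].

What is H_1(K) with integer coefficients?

H_1 = Z × Z/2.

Fix the vertex order a < b < c < d < e < f < g < h < i and write every simplex with vertices in increasing order. Then dim K = 2 and the simplices of K are:

  0-simplices (9): a, b, c, d, e, f, g, h, i
  1-simplices (27): ac, ad, ae, af, ag, ai, bc, bd, be, bf, bg, bh, cd, cf, ch, ci, de, dg, di, ef, eh, ei, fg, fh, gh, gi, hi
  2-simplices (18): acd, acf, adg, aef, aei, agi, bcf, bch, bde, bdg, beh, bfg, cdi, chi, dei, efh, fgh, ghi

Hence C_0 ≅ Z^9, C_1 ≅ Z^27, C_2 ≅ Z^18.

∂_1: C_1 → C_0 sends each edge [p,q] (with p < q) to q − p. For instance
  ∂bf = f − b.
As a 9×27 matrix over Z this has rank 8, with invariant factors (1,1,1,1,1,1,1,1).

∂_2: C_2 → C_1 acts by ∂[p,q,r] = [q,r] − [p,r] + [p,q]. For instance
  ∂acd = cd − ad + ac,
  ∂beh = eh − bh + be.
The resulting 27×18 matrix has rank 18, and its Smith normal form has invariant factors (1,1,1,1,1,1,1,1,1,1,1,1,1,1,1,1,1,2).

From H_k ≅ ker(∂_k) / im(∂_{k+1}) we obtain:

  H_1: rank ker ∂_1 − rank ∂_2 = (27 − 8) − 18 = 1, and ∂_2 has invariant factor 2 > 1, so H_1 = Z × Z/2.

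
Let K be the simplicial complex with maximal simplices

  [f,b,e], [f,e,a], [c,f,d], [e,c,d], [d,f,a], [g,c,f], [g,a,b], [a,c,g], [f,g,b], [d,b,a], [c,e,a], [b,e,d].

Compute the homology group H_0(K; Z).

K has 7 vertices, 18 edges, 12 triangles.
rank ∂_0 = 0, rank ∂_1 = 6 ⇒ b_0 = 7 − 0 − 6 = 1; all invariant factors of ∂_1 are 1 so no torsion. So H_0 = Z.

H_0 = Z.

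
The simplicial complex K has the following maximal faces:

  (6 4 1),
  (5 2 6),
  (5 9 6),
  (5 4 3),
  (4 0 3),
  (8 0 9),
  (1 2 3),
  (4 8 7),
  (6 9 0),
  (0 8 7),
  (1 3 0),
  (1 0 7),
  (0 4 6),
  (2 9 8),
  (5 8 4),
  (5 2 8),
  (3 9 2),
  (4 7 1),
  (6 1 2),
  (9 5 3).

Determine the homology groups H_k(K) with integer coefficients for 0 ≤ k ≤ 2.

H_0 ≅ Z,  H_1 ≅ Z ⊕ Z/2Z,  H_2 = 0.

Fix the vertex order 0 < 1 < 2 < 3 < 4 < 5 < 6 < 7 < 8 < 9 and write every simplex with vertices in increasing order. Then dim K = 2 and the simplices of K are:

  0-simplices (10): [0], [1], [2], [3], [4], [5], [6], [7], [8], [9]
  1-simplices (30): (30 of them)
  2-simplices (20): (20 of them)

Hence C_0 ≅ Z^10, C_1 ≅ Z^30, C_2 ≅ Z^20.

Boundary ∂_1: C_1 → C_0 maps an edge to its endpoints' difference, ∂[p,q] = q − p. For instance
  ∂[5,8] = [8] − [5].
This gives a 10×30 integer matrix of rank 9; reducing to Smith normal form yields diagonal entries (1,1,1,1,1,1,1,1,1).

The boundary map ∂_2: C_2 → C_1 acts by ∂[p,q,r] = [q,r] − [p,r] + [p,q]. For instance
  ∂[1,4,7] = [4,7] − [1,7] + [1,4],
  ∂[2,3,9] = [3,9] − [2,9] + [2,3].
As a 30×20 matrix over Z this has rank 20, with invariant factors (1,1,1,1,1,1,1,1,1,1,1,1,1,1,1,1,1,1,1,2).

Computing H_k = (kernel of ∂_k) / (image of ∂_{k+1}):

  H_0: rank C_0 − rank ∂_1 = 10 − 9 = 1, and the invariant factors of ∂_1 are all 1, so H_0 = Z.
  H_1: rank ker ∂_1 − rank ∂_2 = (30 − 9) − 20 = 1, and ∂_2 has invariant factor 2 > 1, so H_1 = Z ⊕ Z/2Z.
  H_2: rank ker ∂_2 − rank ∂_3 = (20 − 20) − 0 = 0, and there is no ∂_3, so H_2 = 0.

As a check, the Euler characteristic is 10 − 30 + 20 = 0, which agrees with 1 − 1 + 0 = 0.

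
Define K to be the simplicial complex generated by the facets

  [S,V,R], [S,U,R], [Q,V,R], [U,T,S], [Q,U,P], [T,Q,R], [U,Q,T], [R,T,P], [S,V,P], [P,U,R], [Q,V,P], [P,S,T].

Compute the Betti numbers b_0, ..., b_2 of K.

b_0 = 1, b_1 = 0, b_2 = 0.

We work with the vertex ordering P < Q < R < S < T < U < V. The simplices of K, each written with vertices in increasing order, are:

  0-simplices (7): P, Q, R, S, T, U, V
  1-simplices (18): PQ, PR, PS, PT, PU, PV, QR, QT, QU, QV, RS, RT, RU, RV, ST, SU, SV, TU
  2-simplices (12): PQU, PQV, PRT, PRU, PST, PSV, QRT, QRV, QTU, RSU, RSV, STU

Hence C_0 ≅ Z^7, C_1 ≅ Z^18, C_2 ≅ Z^12.

Boundary ∂_1: C_1 → C_0 sends each edge [p,q] (with p < q) to q − p. For instance
  ∂PQ = Q − P.
The resulting 7×18 matrix has rank 6, and its Smith normal form has invariant factors (1,1,1,1,1,1).

Boundary ∂_2: C_2 → C_1 acts by ∂[p,q,r] = [q,r] − [p,r] + [p,q]. For instance
  ∂QRV = RV − QV + QR,
  ∂PRU = RU − PU + PR.
As a 18×12 matrix over Z this has rank 12, with invariant factors (1,1,1,1,1,1,1,1,1,1,1,2).

Computing H_k = (kernel of ∂_k) / (image of ∂_{k+1}):

  H_0: rank C_0 − rank ∂_1 = 7 − 6 = 1, and the invariant factors of ∂_1 are all 1, so H_0 ≅ Z.
  H_1: rank ker ∂_1 − rank ∂_2 = (18 − 6) − 12 = 0, and ∂_2 has invariant factor 2 > 1, so H_1 ≅ Z/2.
  H_2: rank ker ∂_2 − rank ∂_3 = (12 − 12) − 0 = 0, and there is no ∂_3, so H_2 ≅ 0.

Hence the Betti numbers are b_0 = 1, b_1 = 0, b_2 = 0.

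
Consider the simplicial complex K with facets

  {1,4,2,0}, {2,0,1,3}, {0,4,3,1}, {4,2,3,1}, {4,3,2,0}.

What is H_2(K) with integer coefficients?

H_2 ≅ 0.

Take the total order 0 < 1 < 2 < 3 < 4 on the vertex set. Then K (dimension 3) consists of the simplices:

  0-simplices (5): [0], [1], [2], [3], [4]
  1-simplices (10): [0,1], [0,2], [0,3], [0,4], [1,2], [1,3], [1,4], [2,3], [2,4], [3,4]
  2-simplices (10): [0,1,2], [0,1,3], [0,1,4], [0,2,3], [0,2,4], [0,3,4], [1,2,3], [1,2,4], [1,3,4], [2,3,4]
  3-simplices (5): [0,1,2,3], [0,1,2,4], [0,1,3,4], [0,2,3,4], [1,2,3,4]

so the chain groups are C_0 ≅ Z^5, C_1 ≅ Z^10, C_2 ≅ Z^10, C_3 ≅ Z^5.

The boundary map ∂_1: C_1 → C_0 sends each edge [p,q] (with p < q) to q − p. For instance
  ∂[1,2] = [2] − [1].
The 5×10 boundary matrix has rank 4 and Smith normal form diag(1,1,1,1).

∂_2: C_2 → C_1 sends each 2-simplex [p,q,r] to [q,r] − [p,r] + [p,q]. For instance
  ∂[2,3,4] = [3,4] − [2,4] + [2,3],
  ∂[1,2,3] = [2,3] − [1,3] + [1,2].
As a 10×10 matrix over Z this has rank 6, with invariant factors (1,1,1,1,1,1).

The boundary map ∂_3: C_3 → C_2 sends each 3-simplex σ to the alternating sum Σ_i (−1)^i (σ with its i-th vertex removed). For instance
  ∂[0,2,3,4] = [2,3,4] − [0,3,4] + [0,2,4] − [0,2,3],
  ∂[0,1,2,4] = [1,2,4] − [0,2,4] + [0,1,4] − [0,1,2].
The resulting 10×5 matrix has rank 4, and its Smith normal form has invariant factors (1,1,1,1).

Computing H_k = (kernel of ∂_k) / (image of ∂_{k+1}):

  H_2: rank ker ∂_2 − rank ∂_3 = (10 − 6) − 4 = 0, and the invariant factors of ∂_3 are all 1, so H_2 = 0.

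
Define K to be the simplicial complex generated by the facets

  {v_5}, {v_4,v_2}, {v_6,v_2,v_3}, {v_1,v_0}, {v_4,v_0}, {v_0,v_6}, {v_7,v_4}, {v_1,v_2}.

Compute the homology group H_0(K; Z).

H_0 = Z^2.

Order the vertices as v_0 < v_1 < v_2 < v_3 < v_4 < v_5 < v_6 < v_7. Listing each simplex with vertices in this order, K has dimension 2 with simplices:

  0-simplices (8): [v_0], [v_1], [v_2], [v_3], [v_4], [v_5], [v_6], [v_7]
  1-simplices (9): [v_0,v_1], [v_0,v_4], [v_0,v_6], [v_1,v_2], [v_2,v_3], [v_2,v_4], [v_2,v_6], [v_3,v_6], [v_4,v_7]
  2-simplices (1): [v_2,v_3,v_6]

so the chain groups are C_0 ≅ Z^8, C_1 ≅ Z^9, C_2 ≅ Z^1.

The boundary map ∂_1: C_1 → C_0 sends each edge [p,q] (with p < q) to q − p. For instance
  ∂[v_3,v_6] = [v_6] − [v_3].
The 8×9 boundary matrix has rank 6 and Smith normal form diag(1,1,1,1,1,1).

∂_2: C_2 → C_1 sends each 2-simplex [p,q,r] to [q,r] − [p,r] + [p,q]. For instance
  ∂[v_2,v_3,v_6] = [v_3,v_6] − [v_2,v_6] + [v_2,v_3].
The resulting 9×1 matrix has rank 1, and its Smith normal form has invariant factors (1).

From H_k ≅ ker(∂_k) / im(∂_{k+1}) we obtain:

  H_0: rank C_0 − rank ∂_1 = 8 − 6 = 2, and the invariant factors of ∂_1 are all 1, so H_0 ≅ Z^2.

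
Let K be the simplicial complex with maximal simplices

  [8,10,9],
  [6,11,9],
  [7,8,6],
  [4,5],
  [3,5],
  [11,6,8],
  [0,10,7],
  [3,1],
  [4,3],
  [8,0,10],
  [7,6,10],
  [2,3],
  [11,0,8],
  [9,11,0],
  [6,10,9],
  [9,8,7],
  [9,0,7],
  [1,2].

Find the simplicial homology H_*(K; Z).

H_0 ≅ Z^2,  H_1 ≅ Z^2 ⊕ Z/2Z,  H_2 = 0.

K has 12 vertices, 24 edges, 12 triangles.
rank ∂_0 = 0, rank ∂_1 = 10 ⇒ b_0 = 12 − 0 − 10 = 2; all invariant factors of ∂_1 are 1 so no torsion. So H_0 ≅ Z^2.
rank ∂_1 = 10, rank ∂_2 = 12 ⇒ b_1 = 24 − 10 − 12 = 2; ∂_2 has invariant factor(s) [2] giving torsion. So H_1 ≅ Z^2 ⊕ Z/2Z.
rank ∂_2 = 12, rank ∂_3 = 0 ⇒ b_2 = 12 − 12 − 0 = 0. So H_2 ≅ 0.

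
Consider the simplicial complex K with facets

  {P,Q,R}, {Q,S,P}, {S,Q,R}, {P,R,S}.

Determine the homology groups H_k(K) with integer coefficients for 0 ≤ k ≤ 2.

We work with the vertex ordering P < Q < R < S. The simplices of K, each written with vertices in increasing order, are:

  0-simplices (4): P, Q, R, S
  1-simplices (6): PQ, PR, PS, QR, QS, RS
  2-simplices (4): PQR, PQS, PRS, QRS

so the chain groups are C_0 ≅ Z^4, C_1 ≅ Z^6, C_2 ≅ Z^4.

The boundary map ∂_1: C_1 → C_0 is given by ∂[p,q] = [q] − [p]. For instance
  ∂QR = R − Q.
As a 4×6 matrix over Z this has rank 3, with invariant factors (1,1,1).

The boundary map ∂_2: C_2 → C_1 acts by ∂[p,q,r] = [q,r] − [p,r] + [p,q]. For instance
  ∂PQR = QR − PR + PQ,
  ∂PRS = RS − PS + PR.
The 6×4 boundary matrix has rank 3 and Smith normal form diag(1,1,1).

Computing H_k = (kernel of ∂_k) / (image of ∂_{k+1}):

  H_0: rank C_0 − rank ∂_1 = 4 − 3 = 1, and the invariant factors of ∂_1 are all 1, so H_0 ≅ Z.
  H_1: rank ker ∂_1 − rank ∂_2 = (6 − 3) − 3 = 0, and the invariant factors of ∂_2 are all 1, so H_1 ≅ 0.
  H_2: rank ker ∂_2 − rank ∂_3 = (4 − 3) − 0 = 1, and there is no ∂_3, so H_2 ≅ Z.

As a check, the Euler characteristic is 4 − 6 + 4 = 2, which agrees with 1 − 0 + 1 = 2.

H_0 = Z,  H_1 = 0,  H_2 = Z.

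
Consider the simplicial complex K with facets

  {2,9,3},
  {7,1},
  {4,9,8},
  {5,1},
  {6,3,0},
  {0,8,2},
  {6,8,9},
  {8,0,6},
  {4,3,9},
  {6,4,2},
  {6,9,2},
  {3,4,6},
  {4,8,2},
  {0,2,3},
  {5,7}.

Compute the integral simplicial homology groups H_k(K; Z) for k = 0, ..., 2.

H_0 = Z^2,  H_1 = Z ⊕ Z/2,  H_2 = 0.

Fix the vertex order 0 < 1 < 2 < 3 < 4 < 5 < 6 < 7 < 8 < 9 and write every simplex with vertices in increasing order. Then dim K = 2 and the simplices of K are:

  0-simplices (10): [0], [1], [2], [3], [4], [5], [6], [7], [8], [9]
  1-simplices (21): [0,2], [0,3], [0,6], [0,8], [1,5], [1,7], [2,3], [2,4], [2,6], [2,8], [2,9], [3,4], [3,6], [3,9], [4,6], [4,8], [4,9], [5,7], [6,8], [6,9], [8,9]
  2-simplices (12): [0,2,3], [0,2,8], [0,3,6], [0,6,8], [2,3,9], [2,4,6], [2,4,8], [2,6,9], [3,4,6], [3,4,9], [4,8,9], [6,8,9]

Hence C_0 ≅ Z^10, C_1 ≅ Z^21, C_2 ≅ Z^12.

Boundary ∂_1: C_1 → C_0 sends each edge [p,q] (with p < q) to q − p.
The resulting 10×21 matrix has rank 8, and its Smith normal form has invariant factors (1,1,1,1,1,1,1,1).

The boundary map ∂_2: C_2 → C_1 sends each 2-simplex [p,q,r] to [q,r] − [p,r] + [p,q]. For instance
  ∂[4,8,9] = [8,9] − [4,9] + [4,8],
  ∂[0,6,8] = [6,8] − [0,8] + [0,6].
As a 21×12 matrix over Z this has rank 12, with invariant factors (1,1,1,1,1,1,1,1,1,1,1,2).

Now H_k = ker ∂_k / im ∂_{k+1}, so:

  H_0: rank C_0 − rank ∂_1 = 10 − 8 = 2, and the invariant factors of ∂_1 are all 1, so H_0 = Z^2.
  H_1: rank ker ∂_1 − rank ∂_2 = (21 − 8) − 12 = 1, and ∂_2 has invariant factor 2 > 1, so H_1 = Z ⊕ Z/2.
  H_2: rank ker ∂_2 − rank ∂_3 = (12 − 12) − 0 = 0, and there is no ∂_3, so H_2 = 0.

As a check, the Euler characteristic is 10 − 21 + 12 = 1, which agrees with 2 − 1 + 0 = 1.
(K is a triangulation of the disjoint union of the circle S^1 and the real projective plane RP^2.)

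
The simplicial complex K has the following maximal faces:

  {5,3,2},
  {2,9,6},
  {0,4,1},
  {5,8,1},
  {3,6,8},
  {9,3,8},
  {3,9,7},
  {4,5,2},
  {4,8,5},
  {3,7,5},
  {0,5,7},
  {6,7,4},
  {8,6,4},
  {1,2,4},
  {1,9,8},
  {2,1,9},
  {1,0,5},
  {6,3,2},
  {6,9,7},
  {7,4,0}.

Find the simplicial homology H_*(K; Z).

H_0 ≅ Z,  H_1 ≅ Z × Z/2,  H_2 = 0.

Order the vertices as 0 < 1 < 2 < 3 < 4 < 5 < 6 < 7 < 8 < 9. Listing each simplex with vertices in this order, K has dimension 2 with simplices:

  0-simplices (10): [0], [1], [2], [3], [4], [5], [6], [7], [8], [9]
  1-simplices (30): (30 of them)
  2-simplices (20): (20 of them)

so the chain groups are C_0 ≅ Z^10, C_1 ≅ Z^30, C_2 ≅ Z^20.

Boundary ∂_1: C_1 → C_0 maps an edge to its endpoints' difference, ∂[p,q] = q − p.
As a 10×30 matrix over Z this has rank 9, with invariant factors (1,1,1,1,1,1,1,1,1).

Boundary ∂_2: C_2 → C_1 sends each 2-simplex [p,q,r] to [q,r] − [p,r] + [p,q]. For instance
  ∂[0,1,4] = [1,4] − [0,4] + [0,1],
  ∂[1,5,8] = [5,8] − [1,8] + [1,5].
This gives a 30×20 integer matrix of rank 20; reducing to Smith normal form yields diagonal entries (1,1,1,1,1,1,1,1,1,1,1,1,1,1,1,1,1,1,1,2).

From H_k ≅ ker(∂_k) / im(∂_{k+1}) we obtain:

  H_0: rank C_0 − rank ∂_1 = 10 − 9 = 1, and the invariant factors of ∂_1 are all 1, so H_0 = Z.
  H_1: rank ker ∂_1 − rank ∂_2 = (30 − 9) − 20 = 1, and ∂_2 has invariant factor 2 > 1, so H_1 = Z × Z/2.
  H_2: rank ker ∂_2 − rank ∂_3 = (20 − 20) − 0 = 0, and there is no ∂_3, so H_2 = 0.

As a check, the Euler characteristic is 10 − 30 + 20 = 0, which agrees with 1 − 1 + 0 = 0.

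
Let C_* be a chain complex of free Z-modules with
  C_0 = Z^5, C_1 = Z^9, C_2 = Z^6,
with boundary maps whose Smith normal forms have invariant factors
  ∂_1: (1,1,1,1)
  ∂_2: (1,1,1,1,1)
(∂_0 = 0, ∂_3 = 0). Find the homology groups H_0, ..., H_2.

H_0 = Z,  H_1 = 0,  H_2 = Z.

H_0: b_0 = 5 − 0 − 4 = 1; torsion from ∂_1 factors > 1: none. So H_0 = Z.
H_1: b_1 = 9 − 4 − 5 = 0; torsion from ∂_2 factors > 1: none. So H_1 = 0.
H_2: b_2 = 6 − 5 − 0 = 1; torsion from ∂_3 factors > 1: none. So H_2 = Z.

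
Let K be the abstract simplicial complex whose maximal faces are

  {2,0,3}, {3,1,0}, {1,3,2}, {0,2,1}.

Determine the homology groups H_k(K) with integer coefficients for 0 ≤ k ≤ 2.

H_0 = Z,  H_1 = 0,  H_2 = Z.

K has 4 vertices, 6 edges, 4 triangles.
rank ∂_0 = 0, rank ∂_1 = 3 ⇒ b_0 = 4 − 0 − 3 = 1; all invariant factors of ∂_1 are 1 so no torsion. So H_0 ≅ Z.
rank ∂_1 = 3, rank ∂_2 = 3 ⇒ b_1 = 6 − 3 − 3 = 0; all invariant factors of ∂_2 are 1 so no torsion. So H_1 ≅ 0.
rank ∂_2 = 3, rank ∂_3 = 0 ⇒ b_2 = 4 − 3 − 0 = 1. So H_2 ≅ Z.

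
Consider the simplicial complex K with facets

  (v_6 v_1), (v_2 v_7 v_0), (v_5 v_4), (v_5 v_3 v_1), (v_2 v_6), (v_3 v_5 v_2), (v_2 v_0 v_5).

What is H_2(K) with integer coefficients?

Fix the vertex order v_0 < v_1 < v_2 < v_3 < v_4 < v_5 < v_6 < v_7 and write every simplex with vertices in increasing order. Then dim K = 2 and the simplices of K are:

  0-simplices (8): [v_0], [v_1], [v_2], [v_3], [v_4], [v_5], [v_6], [v_7]
  1-simplices (12): [v_0,v_2], [v_0,v_5], [v_0,v_7], [v_1,v_3], [v_1,v_5], [v_1,v_6], [v_2,v_3], [v_2,v_5], [v_2,v_6], [v_2,v_7], [v_3,v_5], [v_4,v_5]
  2-simplices (4): [v_0,v_2,v_5], [v_0,v_2,v_7], [v_1,v_3,v_5], [v_2,v_3,v_5]

Hence C_0 ≅ Z^8, C_1 ≅ Z^12, C_2 ≅ Z^4.

The boundary map ∂_1: C_1 → C_0 is given by ∂[p,q] = [q] − [p].
The 8×12 boundary matrix has rank 7 and Smith normal form diag(1,1,1,1,1,1,1).

The boundary map ∂_2: C_2 → C_1 acts by ∂[p,q,r] = [q,r] − [p,r] + [p,q]. For instance
  ∂[v_0,v_2,v_5] = [v_2,v_5] − [v_0,v_5] + [v_0,v_2],
  ∂[v_2,v_3,v_5] = [v_3,v_5] − [v_2,v_5] + [v_2,v_3].
As a 12×4 matrix over Z this has rank 4, with invariant factors (1,1,1,1).

Reading off H_k = ker ∂_k / im ∂_{k+1}:

  H_2: rank ker ∂_2 − rank ∂_3 = (4 − 4) − 0 = 0, and there is no ∂_3, so H_2 = 0.

H_2 ≅ 0.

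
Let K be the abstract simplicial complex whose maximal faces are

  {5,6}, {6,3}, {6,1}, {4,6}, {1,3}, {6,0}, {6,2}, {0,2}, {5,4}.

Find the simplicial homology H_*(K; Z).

We work with the vertex ordering 0 < 1 < 2 < 3 < 4 < 5 < 6. The simplices of K, each written with vertices in increasing order, are:

  0-simplices (7): [0], [1], [2], [3], [4], [5], [6]
  1-simplices (9): [0,2], [0,6], [1,3], [1,6], [2,6], [3,6], [4,5], [4,6], [5,6]

giving chain groups C_0 ≅ Z^7, C_1 ≅ Z^9.

Boundary ∂_1: C_1 → C_0 maps an edge to its endpoints' difference, ∂[p,q] = q − p.
The 7×9 boundary matrix has rank 6 and Smith normal form diag(1,1,1,1,1,1).

Reading off H_k = ker ∂_k / im ∂_{k+1}:

  H_0: rank C_0 − rank ∂_1 = 7 − 6 = 1, and the invariant factors of ∂_1 are all 1, so H_0 ≅ Z.
  H_1: rank ker ∂_1 − rank ∂_2 = (9 − 6) − 0 = 3, and there is no ∂_2, so H_1 ≅ Z^3.

H_0 = Z,  H_1 = Z^3.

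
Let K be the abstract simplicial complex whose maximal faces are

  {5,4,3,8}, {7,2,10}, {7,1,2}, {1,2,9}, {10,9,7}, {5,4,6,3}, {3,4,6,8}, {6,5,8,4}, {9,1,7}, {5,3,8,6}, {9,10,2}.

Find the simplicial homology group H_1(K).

Order the vertices as 1 < 2 < 3 < 4 < 5 < 6 < 7 < 8 < 9 < 10. Listing each simplex with vertices in this order, K has dimension 3 with simplices:

  0-simplices (10): [1], [2], [3], [4], [5], [6], [7], [8], [9], [10]
  1-simplices (19): [1,2], [1,7], [1,9], [2,7], [2,9], [2,10], [3,4], [3,5], [3,6], [3,8], [4,5], [4,6], [4,8], [5,6], [5,8], [6,8], [7,9], [7,10], [9,10]
  2-simplices (16): [1,2,7], [1,2,9], [1,7,9], [2,7,10], [2,9,10], [3,4,5], [3,4,6], [3,4,8], [3,5,6], [3,5,8], [3,6,8], [4,5,6], [4,5,8], [4,6,8], [5,6,8], [7,9,10]
  3-simplices (5): [3,4,5,6], [3,4,5,8], [3,4,6,8], [3,5,6,8], [4,5,6,8]

Hence C_0 ≅ Z^10, C_1 ≅ Z^19, C_2 ≅ Z^16, C_3 ≅ Z^5.

Boundary ∂_1: C_1 → C_0 sends each edge [p,q] (with p < q) to q − p. For instance
  ∂[4,6] = [6] − [4].
The resulting 10×19 matrix has rank 8, and its Smith normal form has invariant factors (1,1,1,1,1,1,1,1).

The boundary map ∂_2: C_2 → C_1 acts by ∂[p,q,r] = [q,r] − [p,r] + [p,q]. For instance
  ∂[4,5,6] = [5,6] − [4,6] + [4,5],
  ∂[3,4,8] = [4,8] − [3,8] + [3,4].
As a 19×16 matrix over Z this has rank 11, with invariant factors (1,1,1,1,1,1,1,1,1,1,1).

Boundary ∂_3: C_3 → C_2 sends each 3-simplex σ to the alternating sum Σ_i (−1)^i (σ with its i-th vertex removed). For instance
  ∂[3,4,6,8] = [4,6,8] − [3,6,8] + [3,4,8] − [3,4,6],
  ∂[3,4,5,8] = [4,5,8] − [3,5,8] + [3,4,8] − [3,4,5].
This gives a 16×5 integer matrix of rank 4; reducing to Smith normal form yields diagonal entries (1,1,1,1).

From H_k ≅ ker(∂_k) / im(∂_{k+1}) we obtain:

  H_1: rank ker ∂_1 − rank ∂_2 = (19 − 8) − 11 = 0, and the invariant factors of ∂_2 are all 1, so H_1 ≅ 0.

H_1 ≅ 0.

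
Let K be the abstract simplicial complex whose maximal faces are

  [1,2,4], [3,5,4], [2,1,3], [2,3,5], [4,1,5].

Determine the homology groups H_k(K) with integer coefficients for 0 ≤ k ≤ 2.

H_0 = Z,  H_1 = Z,  H_2 = 0.

Take the total order 1 < 2 < 3 < 4 < 5 on the vertex set. Then K (dimension 2) consists of the simplices:

  0-simplices (5): [1], [2], [3], [4], [5]
  1-simplices (10): [1,2], [1,3], [1,4], [1,5], [2,3], [2,4], [2,5], [3,4], [3,5], [4,5]
  2-simplices (5): [1,2,3], [1,2,4], [1,4,5], [2,3,5], [3,4,5]

Hence C_0 ≅ Z^5, C_1 ≅ Z^10, C_2 ≅ Z^5.

∂_1: C_1 → C_0 sends each edge [p,q] (with p < q) to q − p. For instance
  ∂[3,4] = [4] − [3].
As a 5×10 matrix over Z this has rank 4, with invariant factors (1,1,1,1).

∂_2: C_2 → C_1 sends each 2-simplex [p,q,r] to [q,r] − [p,r] + [p,q]. For instance
  ∂[2,3,5] = [3,5] − [2,5] + [2,3],
  ∂[3,4,5] = [4,5] − [3,5] + [3,4].
The resulting 10×5 matrix has rank 5, and its Smith normal form has invariant factors (1,1,1,1,1).

Now H_k = ker ∂_k / im ∂_{k+1}, so:

  H_0: rank C_0 − rank ∂_1 = 5 − 4 = 1, and the invariant factors of ∂_1 are all 1, so H_0 ≅ Z.
  H_1: rank ker ∂_1 − rank ∂_2 = (10 − 4) − 5 = 1, and the invariant factors of ∂_2 are all 1, so H_1 ≅ Z.
  H_2: rank ker ∂_2 − rank ∂_3 = (5 − 5) − 0 = 0, and there is no ∂_3, so H_2 ≅ 0.

As a check, the Euler characteristic is 5 − 10 + 5 = 0, which agrees with 1 − 1 + 0 = 0.
(K is a triangulation of the Möbius band.)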